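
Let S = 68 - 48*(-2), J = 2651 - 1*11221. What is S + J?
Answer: -8406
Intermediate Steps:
J = -8570 (J = 2651 - 11221 = -8570)
S = 164 (S = 68 + 96 = 164)
S + J = 164 - 8570 = -8406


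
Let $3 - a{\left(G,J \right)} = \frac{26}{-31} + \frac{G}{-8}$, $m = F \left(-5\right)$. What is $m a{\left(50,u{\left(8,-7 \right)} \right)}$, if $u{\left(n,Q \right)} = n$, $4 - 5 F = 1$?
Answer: $- \frac{3753}{124} \approx -30.266$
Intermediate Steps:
$F = \frac{3}{5}$ ($F = \frac{4}{5} - \frac{1}{5} = \frac{3}{5} \approx 0.6$)
$m = -3$ ($m = \frac{3}{5} \left(-5\right) = -3$)
$a{\left(G,J \right)} = \frac{119}{31} + \frac{G}{8}$ ($a{\left(G,J \right)} = 3 - \left(\frac{26}{-31} + \frac{G}{-8}\right) = 3 - \left(26 \left(- \frac{1}{31}\right) + G \left(- \frac{1}{8}\right)\right) = 3 - \left(- \frac{26}{31} - \frac{G}{8}\right) = 3 + \left(\frac{26}{31} + \frac{G}{8}\right) = \frac{119}{31} + \frac{G}{8}$)
$m a{\left(50,u{\left(8,-7 \right)} \right)} = - 3 \left(\frac{119}{31} + \frac{1}{8} \cdot 50\right) = - 3 \left(\frac{119}{31} + \frac{25}{4}\right) = \left(-3\right) \frac{1251}{124} = - \frac{3753}{124}$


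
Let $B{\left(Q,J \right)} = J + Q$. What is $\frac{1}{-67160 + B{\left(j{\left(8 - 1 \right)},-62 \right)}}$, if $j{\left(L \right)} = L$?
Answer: $- \frac{1}{67215} \approx -1.4878 \cdot 10^{-5}$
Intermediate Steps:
$\frac{1}{-67160 + B{\left(j{\left(8 - 1 \right)},-62 \right)}} = \frac{1}{-67160 + \left(-62 + \left(8 - 1\right)\right)} = \frac{1}{-67160 + \left(-62 + 7\right)} = \frac{1}{-67160 - 55} = \frac{1}{-67215} = - \frac{1}{67215}$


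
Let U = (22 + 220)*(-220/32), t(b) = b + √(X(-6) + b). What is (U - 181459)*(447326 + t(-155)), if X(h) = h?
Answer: -327548732961/4 - 732491*I*√161/4 ≈ -8.1887e+10 - 2.3236e+6*I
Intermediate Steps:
t(b) = b + √(-6 + b)
U = -6655/4 (U = 242*(-220*1/32) = 242*(-55/8) = -6655/4 ≈ -1663.8)
(U - 181459)*(447326 + t(-155)) = (-6655/4 - 181459)*(447326 + (-155 + √(-6 - 155))) = -732491*(447326 + (-155 + √(-161)))/4 = -732491*(447326 + (-155 + I*√161))/4 = -732491*(447171 + I*√161)/4 = -327548732961/4 - 732491*I*√161/4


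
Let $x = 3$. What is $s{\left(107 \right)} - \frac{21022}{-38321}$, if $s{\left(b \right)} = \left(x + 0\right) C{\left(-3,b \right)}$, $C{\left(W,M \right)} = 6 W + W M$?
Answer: $- \frac{38951435}{38321} \approx -1016.5$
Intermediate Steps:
$C{\left(W,M \right)} = 6 W + M W$
$s{\left(b \right)} = -54 - 9 b$ ($s{\left(b \right)} = \left(3 + 0\right) \left(- 3 \left(6 + b\right)\right) = 3 \left(-18 - 3 b\right) = -54 - 9 b$)
$s{\left(107 \right)} - \frac{21022}{-38321} = \left(-54 - 963\right) - \frac{21022}{-38321} = \left(-54 - 963\right) - 21022 \left(- \frac{1}{38321}\right) = -1017 - - \frac{21022}{38321} = -1017 + \frac{21022}{38321} = - \frac{38951435}{38321}$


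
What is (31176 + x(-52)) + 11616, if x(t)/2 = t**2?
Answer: 48200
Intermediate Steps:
x(t) = 2*t**2
(31176 + x(-52)) + 11616 = (31176 + 2*(-52)**2) + 11616 = (31176 + 2*2704) + 11616 = (31176 + 5408) + 11616 = 36584 + 11616 = 48200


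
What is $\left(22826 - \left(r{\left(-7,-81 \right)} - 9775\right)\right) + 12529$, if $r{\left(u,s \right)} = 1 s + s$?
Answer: $45292$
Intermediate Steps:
$r{\left(u,s \right)} = 2 s$ ($r{\left(u,s \right)} = s + s = 2 s$)
$\left(22826 - \left(r{\left(-7,-81 \right)} - 9775\right)\right) + 12529 = \left(22826 - \left(2 \left(-81\right) - 9775\right)\right) + 12529 = \left(22826 - \left(-162 - 9775\right)\right) + 12529 = \left(22826 - -9937\right) + 12529 = \left(22826 + 9937\right) + 12529 = 32763 + 12529 = 45292$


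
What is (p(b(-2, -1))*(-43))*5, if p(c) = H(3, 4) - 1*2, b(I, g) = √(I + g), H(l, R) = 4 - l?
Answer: 215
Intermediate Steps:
p(c) = -1 (p(c) = (4 - 1*3) - 1*2 = (4 - 3) - 2 = 1 - 2 = -1)
(p(b(-2, -1))*(-43))*5 = -1*(-43)*5 = 43*5 = 215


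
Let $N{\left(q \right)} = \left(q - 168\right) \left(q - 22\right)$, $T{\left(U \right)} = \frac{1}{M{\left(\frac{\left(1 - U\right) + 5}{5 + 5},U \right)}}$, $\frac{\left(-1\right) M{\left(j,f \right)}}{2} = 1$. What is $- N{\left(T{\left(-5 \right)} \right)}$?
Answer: $- \frac{15165}{4} \approx -3791.3$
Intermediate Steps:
$M{\left(j,f \right)} = -2$ ($M{\left(j,f \right)} = \left(-2\right) 1 = -2$)
$T{\left(U \right)} = - \frac{1}{2}$ ($T{\left(U \right)} = \frac{1}{-2} = - \frac{1}{2}$)
$N{\left(q \right)} = \left(-168 + q\right) \left(-22 + q\right)$
$- N{\left(T{\left(-5 \right)} \right)} = - (3696 + \left(- \frac{1}{2}\right)^{2} - -95) = - (3696 + \frac{1}{4} + 95) = \left(-1\right) \frac{15165}{4} = - \frac{15165}{4}$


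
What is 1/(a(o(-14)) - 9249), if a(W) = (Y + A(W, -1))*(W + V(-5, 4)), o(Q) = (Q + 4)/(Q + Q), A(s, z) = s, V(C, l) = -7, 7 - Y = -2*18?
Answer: -196/1869255 ≈ -0.00010485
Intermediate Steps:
Y = 43 (Y = 7 - (-2)*18 = 7 - 1*(-36) = 7 + 36 = 43)
o(Q) = (4 + Q)/(2*Q) (o(Q) = (4 + Q)/((2*Q)) = (4 + Q)*(1/(2*Q)) = (4 + Q)/(2*Q))
a(W) = (-7 + W)*(43 + W) (a(W) = (43 + W)*(W - 7) = (43 + W)*(-7 + W) = (-7 + W)*(43 + W))
1/(a(o(-14)) - 9249) = 1/((-301 + ((½)*(4 - 14)/(-14))² + 36*((½)*(4 - 14)/(-14))) - 9249) = 1/((-301 + ((½)*(-1/14)*(-10))² + 36*((½)*(-1/14)*(-10))) - 9249) = 1/((-301 + (5/14)² + 36*(5/14)) - 9249) = 1/((-301 + 25/196 + 90/7) - 9249) = 1/(-56451/196 - 9249) = 1/(-1869255/196) = -196/1869255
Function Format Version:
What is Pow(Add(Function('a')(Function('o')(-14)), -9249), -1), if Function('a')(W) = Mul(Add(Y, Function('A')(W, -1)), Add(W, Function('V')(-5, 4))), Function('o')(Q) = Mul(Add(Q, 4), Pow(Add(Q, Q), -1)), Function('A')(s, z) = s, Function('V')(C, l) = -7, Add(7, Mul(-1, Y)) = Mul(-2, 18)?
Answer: Rational(-196, 1869255) ≈ -0.00010485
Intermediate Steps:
Y = 43 (Y = Add(7, Mul(-1, Mul(-2, 18))) = Add(7, Mul(-1, -36)) = Add(7, 36) = 43)
Function('o')(Q) = Mul(Rational(1, 2), Pow(Q, -1), Add(4, Q)) (Function('o')(Q) = Mul(Add(4, Q), Pow(Mul(2, Q), -1)) = Mul(Add(4, Q), Mul(Rational(1, 2), Pow(Q, -1))) = Mul(Rational(1, 2), Pow(Q, -1), Add(4, Q)))
Function('a')(W) = Mul(Add(-7, W), Add(43, W)) (Function('a')(W) = Mul(Add(43, W), Add(W, -7)) = Mul(Add(43, W), Add(-7, W)) = Mul(Add(-7, W), Add(43, W)))
Pow(Add(Function('a')(Function('o')(-14)), -9249), -1) = Pow(Add(Add(-301, Pow(Mul(Rational(1, 2), Pow(-14, -1), Add(4, -14)), 2), Mul(36, Mul(Rational(1, 2), Pow(-14, -1), Add(4, -14)))), -9249), -1) = Pow(Add(Add(-301, Pow(Mul(Rational(1, 2), Rational(-1, 14), -10), 2), Mul(36, Mul(Rational(1, 2), Rational(-1, 14), -10))), -9249), -1) = Pow(Add(Add(-301, Pow(Rational(5, 14), 2), Mul(36, Rational(5, 14))), -9249), -1) = Pow(Add(Add(-301, Rational(25, 196), Rational(90, 7)), -9249), -1) = Pow(Add(Rational(-56451, 196), -9249), -1) = Pow(Rational(-1869255, 196), -1) = Rational(-196, 1869255)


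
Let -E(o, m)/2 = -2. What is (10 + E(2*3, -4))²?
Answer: 196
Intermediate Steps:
E(o, m) = 4 (E(o, m) = -2*(-2) = 4)
(10 + E(2*3, -4))² = (10 + 4)² = 14² = 196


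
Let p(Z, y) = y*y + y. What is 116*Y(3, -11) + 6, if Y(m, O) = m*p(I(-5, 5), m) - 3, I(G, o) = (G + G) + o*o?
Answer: 3834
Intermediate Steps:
I(G, o) = o**2 + 2*G (I(G, o) = 2*G + o**2 = o**2 + 2*G)
p(Z, y) = y + y**2 (p(Z, y) = y**2 + y = y + y**2)
Y(m, O) = -3 + m**2*(1 + m) (Y(m, O) = m*(m*(1 + m)) - 3 = m**2*(1 + m) - 3 = -3 + m**2*(1 + m))
116*Y(3, -11) + 6 = 116*(-3 + 3**2*(1 + 3)) + 6 = 116*(-3 + 9*4) + 6 = 116*(-3 + 36) + 6 = 116*33 + 6 = 3828 + 6 = 3834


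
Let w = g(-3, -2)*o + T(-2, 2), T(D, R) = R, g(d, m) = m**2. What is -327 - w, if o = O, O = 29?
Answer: -445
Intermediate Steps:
o = 29
w = 118 (w = (-2)**2*29 + 2 = 4*29 + 2 = 116 + 2 = 118)
-327 - w = -327 - 1*118 = -327 - 118 = -445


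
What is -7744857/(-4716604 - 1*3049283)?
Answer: 2581619/2588629 ≈ 0.99729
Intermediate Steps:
-7744857/(-4716604 - 1*3049283) = -7744857/(-4716604 - 3049283) = -7744857/(-7765887) = -7744857*(-1/7765887) = 2581619/2588629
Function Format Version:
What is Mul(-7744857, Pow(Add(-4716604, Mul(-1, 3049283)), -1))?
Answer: Rational(2581619, 2588629) ≈ 0.99729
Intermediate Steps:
Mul(-7744857, Pow(Add(-4716604, Mul(-1, 3049283)), -1)) = Mul(-7744857, Pow(Add(-4716604, -3049283), -1)) = Mul(-7744857, Pow(-7765887, -1)) = Mul(-7744857, Rational(-1, 7765887)) = Rational(2581619, 2588629)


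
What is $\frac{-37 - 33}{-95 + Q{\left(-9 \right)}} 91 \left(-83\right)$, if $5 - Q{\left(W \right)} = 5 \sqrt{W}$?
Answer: $- \frac{211484}{37} + \frac{105742 i}{111} \approx -5715.8 + 952.63 i$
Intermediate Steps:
$Q{\left(W \right)} = 5 - 5 \sqrt{W}$
$\frac{-37 - 33}{-95 + Q{\left(-9 \right)}} 91 \left(-83\right) = \frac{-37 - 33}{-95 + \left(5 - 5 \sqrt{-9}\right)} 91 \left(-83\right) = - \frac{70}{-95 + \left(5 - 5 \cdot 3 i\right)} 91 \left(-83\right) = - \frac{70}{-95 + \left(5 - 15 i\right)} 91 \left(-83\right) = - \frac{70}{-90 - 15 i} 91 \left(-83\right) = - 70 \frac{-90 + 15 i}{8325} \cdot 91 \left(-83\right) = - \frac{14 \left(-90 + 15 i\right)}{1665} \cdot 91 \left(-83\right) = - \frac{1274 \left(-90 + 15 i\right)}{1665} \left(-83\right) = \frac{105742 \left(-90 + 15 i\right)}{1665}$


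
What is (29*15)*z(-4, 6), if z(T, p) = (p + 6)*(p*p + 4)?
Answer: 208800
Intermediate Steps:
z(T, p) = (4 + p**2)*(6 + p) (z(T, p) = (6 + p)*(p**2 + 4) = (6 + p)*(4 + p**2) = (4 + p**2)*(6 + p))
(29*15)*z(-4, 6) = (29*15)*(24 + 6**3 + 4*6 + 6*6**2) = 435*(24 + 216 + 24 + 6*36) = 435*(24 + 216 + 24 + 216) = 435*480 = 208800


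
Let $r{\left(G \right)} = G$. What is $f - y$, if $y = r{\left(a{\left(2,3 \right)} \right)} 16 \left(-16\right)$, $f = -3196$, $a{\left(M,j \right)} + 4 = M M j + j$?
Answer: $-380$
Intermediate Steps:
$a{\left(M,j \right)} = -4 + j + j M^{2}$ ($a{\left(M,j \right)} = -4 + \left(M M j + j\right) = -4 + \left(M^{2} j + j\right) = -4 + \left(j M^{2} + j\right) = -4 + \left(j + j M^{2}\right) = -4 + j + j M^{2}$)
$y = -2816$ ($y = \left(-4 + 3 + 3 \cdot 2^{2}\right) 16 \left(-16\right) = \left(-4 + 3 + 3 \cdot 4\right) 16 \left(-16\right) = \left(-4 + 3 + 12\right) 16 \left(-16\right) = 11 \cdot 16 \left(-16\right) = 176 \left(-16\right) = -2816$)
$f - y = -3196 - -2816 = -3196 + 2816 = -380$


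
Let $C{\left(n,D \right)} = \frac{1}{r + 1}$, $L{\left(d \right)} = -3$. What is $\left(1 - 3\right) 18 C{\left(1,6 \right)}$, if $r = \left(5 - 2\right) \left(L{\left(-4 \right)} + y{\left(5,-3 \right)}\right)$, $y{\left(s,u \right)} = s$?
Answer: $- \frac{36}{7} \approx -5.1429$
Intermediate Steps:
$r = 6$ ($r = \left(5 - 2\right) \left(-3 + 5\right) = 3 \cdot 2 = 6$)
$C{\left(n,D \right)} = \frac{1}{7}$ ($C{\left(n,D \right)} = \frac{1}{6 + 1} = \frac{1}{7}$)
$\left(1 - 3\right) 18 C{\left(1,6 \right)} = \left(1 - 3\right) 18 \cdot \frac{1}{7} = \left(-2\right) 18 \cdot \frac{1}{7} = \left(-36\right) \frac{1}{7} = - \frac{36}{7}$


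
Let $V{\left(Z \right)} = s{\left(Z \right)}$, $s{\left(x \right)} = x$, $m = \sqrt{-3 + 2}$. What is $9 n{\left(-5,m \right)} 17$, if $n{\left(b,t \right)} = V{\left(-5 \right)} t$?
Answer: $- 765 i \approx - 765.0 i$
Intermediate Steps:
$m = i$ ($m = \sqrt{-1} = i \approx 1.0 i$)
$V{\left(Z \right)} = Z$
$n{\left(b,t \right)} = - 5 t$
$9 n{\left(-5,m \right)} 17 = 9 \left(- 5 i\right) 17 = - 45 i 17 = - 765 i$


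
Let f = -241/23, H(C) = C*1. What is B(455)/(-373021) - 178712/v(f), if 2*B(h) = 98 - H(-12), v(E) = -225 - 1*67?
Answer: 1515075293/2475503 ≈ 612.03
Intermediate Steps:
H(C) = C
f = -241/23 (f = -241*1/23 = -241/23 ≈ -10.478)
v(E) = -292 (v(E) = -225 - 67 = -292)
B(h) = 55 (B(h) = (98 - 1*(-12))/2 = (98 + 12)/2 = (1/2)*110 = 55)
B(455)/(-373021) - 178712/v(f) = 55/(-373021) - 178712/(-292) = 55*(-1/373021) - 178712*(-1/292) = -5/33911 + 44678/73 = 1515075293/2475503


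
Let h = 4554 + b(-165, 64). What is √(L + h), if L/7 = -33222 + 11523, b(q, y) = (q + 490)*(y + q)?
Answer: 2*I*√45041 ≈ 424.46*I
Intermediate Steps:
b(q, y) = (490 + q)*(q + y)
L = -151893 (L = 7*(-33222 + 11523) = 7*(-21699) = -151893)
h = -28271 (h = 4554 + ((-165)² + 490*(-165) + 490*64 - 165*64) = 4554 + (27225 - 80850 + 31360 - 10560) = 4554 - 32825 = -28271)
√(L + h) = √(-151893 - 28271) = √(-180164) = 2*I*√45041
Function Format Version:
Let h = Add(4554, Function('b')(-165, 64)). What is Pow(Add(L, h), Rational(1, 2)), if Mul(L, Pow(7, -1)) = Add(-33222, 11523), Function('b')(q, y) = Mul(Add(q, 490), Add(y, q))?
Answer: Mul(2, I, Pow(45041, Rational(1, 2))) ≈ Mul(424.46, I)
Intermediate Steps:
Function('b')(q, y) = Mul(Add(490, q), Add(q, y))
L = -151893 (L = Mul(7, Add(-33222, 11523)) = Mul(7, -21699) = -151893)
h = -28271 (h = Add(4554, Add(Pow(-165, 2), Mul(490, -165), Mul(490, 64), Mul(-165, 64))) = Add(4554, Add(27225, -80850, 31360, -10560)) = Add(4554, -32825) = -28271)
Pow(Add(L, h), Rational(1, 2)) = Pow(Add(-151893, -28271), Rational(1, 2)) = Pow(-180164, Rational(1, 2)) = Mul(2, I, Pow(45041, Rational(1, 2)))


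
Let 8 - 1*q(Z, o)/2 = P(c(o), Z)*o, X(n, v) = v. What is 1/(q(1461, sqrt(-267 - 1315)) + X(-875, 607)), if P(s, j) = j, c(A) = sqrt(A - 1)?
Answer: 89/1929662431 + 2922*I*sqrt(1582)/13507637017 ≈ 4.6122e-8 + 8.6041e-6*I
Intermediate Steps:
c(A) = sqrt(-1 + A)
q(Z, o) = 16 - 2*Z*o
1/(q(1461, sqrt(-267 - 1315)) + X(-875, 607)) = 1/((16 - 2*1461*sqrt(-267 - 1315)) + 607) = 1/((16 - 2*1461*sqrt(-1582)) + 607) = 1/((16 - 2*1461*I*sqrt(1582)) + 607) = 1/((16 - 2922*I*sqrt(1582)) + 607) = 1/(623 - 2922*I*sqrt(1582))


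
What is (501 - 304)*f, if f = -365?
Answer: -71905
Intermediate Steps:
(501 - 304)*f = (501 - 304)*(-365) = 197*(-365) = -71905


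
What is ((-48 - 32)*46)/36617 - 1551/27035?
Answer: -156281767/989940595 ≈ -0.15787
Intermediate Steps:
((-48 - 32)*46)/36617 - 1551/27035 = -80*46*(1/36617) - 1551*1/27035 = -3680*1/36617 - 1551/27035 = -3680/36617 - 1551/27035 = -156281767/989940595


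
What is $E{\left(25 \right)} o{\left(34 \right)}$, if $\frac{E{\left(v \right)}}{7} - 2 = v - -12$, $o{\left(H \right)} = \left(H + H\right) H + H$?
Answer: $640458$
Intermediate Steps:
$o{\left(H \right)} = H + 2 H^{2}$ ($o{\left(H \right)} = 2 H H + H = 2 H^{2} + H = H + 2 H^{2}$)
$E{\left(v \right)} = 98 + 7 v$ ($E{\left(v \right)} = 14 + 7 \left(v - -12\right) = 14 + 7 \left(v + 12\right) = 14 + 7 \left(12 + v\right) = 14 + \left(84 + 7 v\right) = 98 + 7 v$)
$E{\left(25 \right)} o{\left(34 \right)} = \left(98 + 7 \cdot 25\right) 34 \left(1 + 2 \cdot 34\right) = \left(98 + 175\right) 34 \left(1 + 68\right) = 273 \cdot 34 \cdot 69 = 273 \cdot 2346 = 640458$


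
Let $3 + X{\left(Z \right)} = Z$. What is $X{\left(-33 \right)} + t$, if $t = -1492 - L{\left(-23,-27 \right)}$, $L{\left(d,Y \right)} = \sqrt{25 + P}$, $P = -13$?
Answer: $-1528 - 2 \sqrt{3} \approx -1531.5$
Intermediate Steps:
$X{\left(Z \right)} = -3 + Z$
$L{\left(d,Y \right)} = 2 \sqrt{3}$ ($L{\left(d,Y \right)} = \sqrt{25 - 13} = \sqrt{12} = 2 \sqrt{3}$)
$t = -1492 - 2 \sqrt{3} \approx -1495.5$
$X{\left(-33 \right)} + t = \left(-3 - 33\right) - \left(1492 + 2 \sqrt{3}\right) = -36 - \left(1492 + 2 \sqrt{3}\right) = -1528 - 2 \sqrt{3}$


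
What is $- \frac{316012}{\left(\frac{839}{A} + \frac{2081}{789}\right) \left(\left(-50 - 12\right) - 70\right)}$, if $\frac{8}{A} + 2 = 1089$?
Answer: $\frac{166222312}{7915370375} \approx 0.021$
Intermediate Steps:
$A = \frac{8}{1087}$ ($A = \frac{8}{-2 + 1089} = \frac{8}{1087} \approx 0.0073597$)
$- \frac{316012}{\left(\frac{839}{A} + \frac{2081}{789}\right) \left(\left(-50 - 12\right) - 70\right)} = - \frac{316012}{\left(\frac{839}{\frac{8}{1087}} + \frac{2081}{789}\right) \left(\left(-50 - 12\right) - 70\right)} = - \frac{316012}{\left(839 \cdot \frac{1087}{8} + 2081 \cdot \frac{1}{789}\right) \left(-62 - 70\right)} = - \frac{316012}{\left(\frac{911993}{8} + \frac{2081}{789}\right) \left(-132\right)} = - \frac{316012}{\frac{719579125}{6312} \left(-132\right)} = - \frac{316012}{- \frac{7915370375}{526}} = \left(-316012\right) \left(- \frac{526}{7915370375}\right) = \frac{166222312}{7915370375}$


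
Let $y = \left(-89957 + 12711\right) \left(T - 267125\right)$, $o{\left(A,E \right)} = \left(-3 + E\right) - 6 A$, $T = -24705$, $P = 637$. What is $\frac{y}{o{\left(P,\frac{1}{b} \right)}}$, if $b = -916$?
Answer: $- \frac{20649113364880}{3503701} \approx -5.8935 \cdot 10^{6}$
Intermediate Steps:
$o{\left(A,E \right)} = -3 + E - 6 A$
$y = 22542700180$ ($y = \left(-89957 + 12711\right) \left(-24705 - 267125\right) = \left(-77246\right) \left(-291830\right) = 22542700180$)
$\frac{y}{o{\left(P,\frac{1}{b} \right)}} = \frac{22542700180}{-3 + \frac{1}{-916} - 3822} = \frac{22542700180}{-3 - \frac{1}{916} - 3822} = \frac{22542700180}{- \frac{3503701}{916}} = 22542700180 \left(- \frac{916}{3503701}\right) = - \frac{20649113364880}{3503701}$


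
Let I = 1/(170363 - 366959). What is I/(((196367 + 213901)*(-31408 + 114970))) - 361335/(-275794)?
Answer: 1217674419372834305383/929407056655213312992 ≈ 1.3102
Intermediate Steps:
I = -1/196596 (I = 1/(-196596) = -1/196596 ≈ -5.0866e-6)
I/(((196367 + 213901)*(-31408 + 114970))) - 361335/(-275794) = -1/((-31408 + 114970)*(196367 + 213901))/196596 - 361335/(-275794) = -1/(196596*(410268*83562)) - 361335*(-1/275794) = -1/196596/34282814616 + 361335/275794 = -1/196596*1/34282814616 + 361335/275794 = -1/6739864222247136 + 361335/275794 = 1217674419372834305383/929407056655213312992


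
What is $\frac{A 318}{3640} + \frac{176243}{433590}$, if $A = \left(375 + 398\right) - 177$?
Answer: $\frac{2070474251}{39456690} \approx 52.475$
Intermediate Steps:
$A = 596$ ($A = 773 - 177 = 596$)
$\frac{A 318}{3640} + \frac{176243}{433590} = \frac{596 \cdot 318}{3640} + \frac{176243}{433590} = 189528 \cdot \frac{1}{3640} + 176243 \cdot \frac{1}{433590} = \frac{23691}{455} + \frac{176243}{433590} = \frac{2070474251}{39456690}$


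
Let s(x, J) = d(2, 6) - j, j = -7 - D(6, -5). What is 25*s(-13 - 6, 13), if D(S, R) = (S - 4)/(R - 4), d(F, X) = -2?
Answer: 1075/9 ≈ 119.44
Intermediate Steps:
D(S, R) = (-4 + S)/(-4 + R)
j = -61/9 (j = -7 - (-4 + 6)/(-4 - 5) = -7 - 2/(-9) = -7 - (-1)*2/9 = -7 - 1*(-2/9) = -7 + 2/9 = -61/9 ≈ -6.7778)
s(x, J) = 43/9 (s(x, J) = -2 - 1*(-61/9) = -2 + 61/9 = 43/9)
25*s(-13 - 6, 13) = 25*(43/9) = 1075/9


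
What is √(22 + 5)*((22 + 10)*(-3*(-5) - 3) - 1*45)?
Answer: 1017*√3 ≈ 1761.5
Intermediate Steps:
√(22 + 5)*((22 + 10)*(-3*(-5) - 3) - 1*45) = √27*(32*(15 - 3) - 45) = (3*√3)*(32*12 - 45) = (3*√3)*(384 - 45) = (3*√3)*339 = 1017*√3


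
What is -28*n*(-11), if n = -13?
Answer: -4004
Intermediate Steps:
-28*n*(-11) = -28*(-13)*(-11) = 364*(-11) = -4004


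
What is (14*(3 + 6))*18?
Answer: 2268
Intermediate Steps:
(14*(3 + 6))*18 = (14*9)*18 = 126*18 = 2268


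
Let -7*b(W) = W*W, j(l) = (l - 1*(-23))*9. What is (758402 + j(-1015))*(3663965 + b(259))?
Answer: 2738864295068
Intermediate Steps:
j(l) = 207 + 9*l (j(l) = (l + 23)*9 = (23 + l)*9 = 207 + 9*l)
b(W) = -W**2/7 (b(W) = -W*W/7 = -W**2/7)
(758402 + j(-1015))*(3663965 + b(259)) = (758402 + (207 + 9*(-1015)))*(3663965 - 1/7*259**2) = (758402 + (207 - 9135))*(3663965 - 1/7*67081) = (758402 - 8928)*(3663965 - 9583) = 749474*3654382 = 2738864295068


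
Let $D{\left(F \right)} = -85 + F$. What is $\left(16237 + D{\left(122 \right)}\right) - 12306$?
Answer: $3968$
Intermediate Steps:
$\left(16237 + D{\left(122 \right)}\right) - 12306 = \left(16237 + \left(-85 + 122\right)\right) - 12306 = \left(16237 + 37\right) - 12306 = 16274 - 12306 = 3968$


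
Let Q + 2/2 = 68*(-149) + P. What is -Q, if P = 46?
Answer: 10087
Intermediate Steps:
Q = -10087 (Q = -1 + (68*(-149) + 46) = -1 + (-10132 + 46) = -1 - 10086 = -10087)
-Q = -1*(-10087) = 10087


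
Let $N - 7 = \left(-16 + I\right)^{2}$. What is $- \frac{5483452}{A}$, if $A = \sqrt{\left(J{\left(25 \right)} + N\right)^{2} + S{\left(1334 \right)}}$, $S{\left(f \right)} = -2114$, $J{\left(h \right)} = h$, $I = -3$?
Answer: $- \frac{5483452 \sqrt{152335}}{152335} \approx -14049.0$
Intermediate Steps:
$N = 368$ ($N = 7 + \left(-16 - 3\right)^{2} = 7 + \left(-19\right)^{2} = 7 + 361 = 368$)
$A = \sqrt{152335}$ ($A = \sqrt{\left(25 + 368\right)^{2} - 2114} = \sqrt{393^{2} - 2114} = \sqrt{154449 - 2114} = \sqrt{152335} \approx 390.3$)
$- \frac{5483452}{A} = - \frac{5483452}{\sqrt{152335}} = - 5483452 \frac{\sqrt{152335}}{152335} = - \frac{5483452 \sqrt{152335}}{152335}$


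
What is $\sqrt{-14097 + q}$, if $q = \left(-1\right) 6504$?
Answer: $3 i \sqrt{2289} \approx 143.53 i$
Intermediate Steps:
$q = -6504$
$\sqrt{-14097 + q} = \sqrt{-14097 - 6504} = \sqrt{-20601} = 3 i \sqrt{2289}$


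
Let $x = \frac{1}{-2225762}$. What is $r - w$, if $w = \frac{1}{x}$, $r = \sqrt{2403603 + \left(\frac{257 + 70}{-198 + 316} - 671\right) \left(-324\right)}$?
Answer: $2225762 + \frac{3 \sqrt{1013399989}}{59} \approx 2.2274 \cdot 10^{6}$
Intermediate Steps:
$x = - \frac{1}{2225762} \approx -4.4928 \cdot 10^{-7}$
$r = \frac{3 \sqrt{1013399989}}{59}$ ($r = \sqrt{2403603 + \left(\frac{327}{118} - 671\right) \left(-324\right)} = \sqrt{2403603 - - \frac{12773862}{59}} = \sqrt{2403603 + \frac{12773862}{59}} = \sqrt{\frac{154586439}{59}} = \frac{3 \sqrt{1013399989}}{59} \approx 1618.7$)
$w = -2225762$ ($w = \frac{1}{- \frac{1}{2225762}} = -2225762$)
$r - w = \frac{3 \sqrt{1013399989}}{59} - -2225762 = \frac{3 \sqrt{1013399989}}{59} + 2225762 = 2225762 + \frac{3 \sqrt{1013399989}}{59}$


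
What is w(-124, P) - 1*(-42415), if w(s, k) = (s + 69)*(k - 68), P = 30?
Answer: 44505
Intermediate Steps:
w(s, k) = (-68 + k)*(69 + s) (w(s, k) = (69 + s)*(-68 + k) = (-68 + k)*(69 + s))
w(-124, P) - 1*(-42415) = (-4692 - 68*(-124) + 69*30 + 30*(-124)) - 1*(-42415) = (-4692 + 8432 + 2070 - 3720) + 42415 = 2090 + 42415 = 44505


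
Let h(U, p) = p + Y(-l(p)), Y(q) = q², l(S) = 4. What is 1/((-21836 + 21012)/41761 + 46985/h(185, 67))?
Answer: 3466163/1962072193 ≈ 0.0017666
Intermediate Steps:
h(U, p) = 16 + p (h(U, p) = p + (-1*4)² = p + (-4)² = p + 16 = 16 + p)
1/((-21836 + 21012)/41761 + 46985/h(185, 67)) = 1/((-21836 + 21012)/41761 + 46985/(16 + 67)) = 1/(-824*1/41761 + 46985/83) = 1/(-824/41761 + 46985*(1/83)) = 1/(-824/41761 + 46985/83) = 1/(1962072193/3466163) = 3466163/1962072193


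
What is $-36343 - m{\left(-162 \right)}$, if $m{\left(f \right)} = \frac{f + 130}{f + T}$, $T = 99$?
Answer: $- \frac{2289641}{63} \approx -36344.0$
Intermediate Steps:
$m{\left(f \right)} = \frac{130 + f}{99 + f}$ ($m{\left(f \right)} = \frac{f + 130}{f + 99} = \frac{130 + f}{99 + f}$)
$-36343 - m{\left(-162 \right)} = -36343 - \frac{130 - 162}{99 - 162} = -36343 - \frac{1}{-63} \left(-32\right) = -36343 - \left(- \frac{1}{63}\right) \left(-32\right) = -36343 - \frac{32}{63} = - \frac{2289641}{63}$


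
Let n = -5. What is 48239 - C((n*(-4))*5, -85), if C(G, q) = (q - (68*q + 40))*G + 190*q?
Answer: -501111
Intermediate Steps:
C(G, q) = 190*q + G*(-40 - 67*q) (C(G, q) = (q - (40 + 68*q))*G + 190*q = (q + (-40 - 68*q))*G + 190*q = (-40 - 67*q)*G + 190*q = G*(-40 - 67*q) + 190*q = 190*q + G*(-40 - 67*q))
48239 - C((n*(-4))*5, -85) = 48239 - (-40*(-5*(-4))*5 + 190*(-85) - 67*-5*(-4)*5*(-85)) = 48239 - (-800*5 - 16150 - 67*20*5*(-85)) = 48239 - (-40*100 - 16150 - 67*100*(-85)) = 48239 - (-4000 - 16150 + 569500) = 48239 - 1*549350 = 48239 - 549350 = -501111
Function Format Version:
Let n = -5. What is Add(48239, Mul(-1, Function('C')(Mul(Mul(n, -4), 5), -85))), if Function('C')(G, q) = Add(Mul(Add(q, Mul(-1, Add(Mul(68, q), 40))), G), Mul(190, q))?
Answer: -501111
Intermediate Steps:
Function('C')(G, q) = Add(Mul(190, q), Mul(G, Add(-40, Mul(-67, q)))) (Function('C')(G, q) = Add(Mul(Add(q, Mul(-1, Add(40, Mul(68, q)))), G), Mul(190, q)) = Add(Mul(Add(q, Add(-40, Mul(-68, q))), G), Mul(190, q)) = Add(Mul(Add(-40, Mul(-67, q)), G), Mul(190, q)) = Add(Mul(G, Add(-40, Mul(-67, q))), Mul(190, q)) = Add(Mul(190, q), Mul(G, Add(-40, Mul(-67, q)))))
Add(48239, Mul(-1, Function('C')(Mul(Mul(n, -4), 5), -85))) = Add(48239, Mul(-1, Add(Mul(-40, Mul(Mul(-5, -4), 5)), Mul(190, -85), Mul(-67, Mul(Mul(-5, -4), 5), -85)))) = Add(48239, Mul(-1, Add(Mul(-40, Mul(20, 5)), -16150, Mul(-67, Mul(20, 5), -85)))) = Add(48239, Mul(-1, Add(Mul(-40, 100), -16150, Mul(-67, 100, -85)))) = Add(48239, Mul(-1, Add(-4000, -16150, 569500))) = Add(48239, Mul(-1, 549350)) = Add(48239, -549350) = -501111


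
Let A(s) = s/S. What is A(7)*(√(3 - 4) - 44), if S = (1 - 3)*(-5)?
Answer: -154/5 + 7*I/10 ≈ -30.8 + 0.7*I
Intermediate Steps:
S = 10 (S = -2*(-5) = 10)
A(s) = s/10
A(7)*(√(3 - 4) - 44) = ((⅒)*7)*(√(3 - 4) - 44) = 7*(√(-1) - 44)/10 = 7*(I - 44)/10 = 7*(-44 + I)/10 = -154/5 + 7*I/10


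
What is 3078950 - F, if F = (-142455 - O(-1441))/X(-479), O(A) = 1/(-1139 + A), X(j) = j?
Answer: 3804660455101/1235820 ≈ 3.0787e+6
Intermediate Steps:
F = 367533899/1235820 (F = (-142455 - 1/(-1139 - 1441))/(-479) = (-142455 - 1/(-2580))*(-1/479) = (-142455 - 1*(-1/2580))*(-1/479) = (-142455 + 1/2580)*(-1/479) = -367533899/2580*(-1/479) = 367533899/1235820 ≈ 297.40)
3078950 - F = 3078950 - 1*367533899/1235820 = 3078950 - 367533899/1235820 = 3804660455101/1235820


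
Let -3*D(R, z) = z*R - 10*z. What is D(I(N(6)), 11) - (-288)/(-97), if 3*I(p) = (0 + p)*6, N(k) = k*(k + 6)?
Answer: -143842/291 ≈ -494.30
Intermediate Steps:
N(k) = k*(6 + k)
I(p) = 2*p (I(p) = ((0 + p)*6)/3 = (p*6)/3 = (6*p)/3 = 2*p)
D(R, z) = 10*z/3 - R*z/3 (D(R, z) = -(z*R - 10*z)/3 = -(R*z - 10*z)/3 = -(-10*z + R*z)/3 = 10*z/3 - R*z/3)
D(I(N(6)), 11) - (-288)/(-97) = (⅓)*11*(10 - 2*6*(6 + 6)) - (-288)/(-97) = (⅓)*11*(10 - 2*6*12) - (-288)*(-1)/97 = (⅓)*11*(10 - 2*72) - 1*288/97 = (⅓)*11*(10 - 1*144) - 288/97 = (⅓)*11*(10 - 144) - 288/97 = (⅓)*11*(-134) - 288/97 = -1474/3 - 288/97 = -143842/291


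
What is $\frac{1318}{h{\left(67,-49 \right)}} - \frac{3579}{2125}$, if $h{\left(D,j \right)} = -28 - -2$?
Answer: $- \frac{1446902}{27625} \approx -52.377$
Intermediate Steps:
$h{\left(D,j \right)} = -26$ ($h{\left(D,j \right)} = -28 + 2 = -26$)
$\frac{1318}{h{\left(67,-49 \right)}} - \frac{3579}{2125} = \frac{1318}{-26} - \frac{3579}{2125} = 1318 \left(- \frac{1}{26}\right) - \frac{3579}{2125} = - \frac{659}{13} - \frac{3579}{2125} = - \frac{1446902}{27625}$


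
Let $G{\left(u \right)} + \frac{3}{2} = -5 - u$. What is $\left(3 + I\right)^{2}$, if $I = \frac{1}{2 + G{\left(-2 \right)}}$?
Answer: $\frac{169}{25} \approx 6.76$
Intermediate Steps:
$G{\left(u \right)} = - \frac{13}{2} - u$ ($G{\left(u \right)} = - \frac{3}{2} - \left(5 + u\right) = - \frac{13}{2} - u$)
$I = - \frac{2}{5}$ ($I = \frac{1}{2 - \frac{9}{2}} = \frac{1}{- \frac{5}{2}} = - \frac{2}{5} \approx -0.4$)
$\left(3 + I\right)^{2} = \left(3 - \frac{2}{5}\right)^{2} = \left(\frac{13}{5}\right)^{2} = \frac{169}{25}$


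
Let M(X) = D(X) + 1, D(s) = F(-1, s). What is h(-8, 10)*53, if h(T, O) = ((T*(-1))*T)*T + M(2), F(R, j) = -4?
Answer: 26977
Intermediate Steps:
D(s) = -4
M(X) = -3 (M(X) = -4 + 1 = -3)
h(T, O) = -3 - T³ (h(T, O) = ((T*(-1))*T)*T - 3 = ((-T)*T)*T - 3 = (-T²)*T - 3 = -T³ - 3 = -3 - T³)
h(-8, 10)*53 = (-3 - 1*(-8)³)*53 = (-3 - 1*(-512))*53 = (-3 + 512)*53 = 509*53 = 26977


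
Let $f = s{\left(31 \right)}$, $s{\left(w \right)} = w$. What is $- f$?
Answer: $-31$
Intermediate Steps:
$f = 31$
$- f = \left(-1\right) 31 = -31$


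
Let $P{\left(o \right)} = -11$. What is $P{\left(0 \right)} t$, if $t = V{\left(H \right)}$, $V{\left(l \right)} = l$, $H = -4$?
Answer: $44$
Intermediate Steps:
$t = -4$
$P{\left(0 \right)} t = \left(-11\right) \left(-4\right) = 44$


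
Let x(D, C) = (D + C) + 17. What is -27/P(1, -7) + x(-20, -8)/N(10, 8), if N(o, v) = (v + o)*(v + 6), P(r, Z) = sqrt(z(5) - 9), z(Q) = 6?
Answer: -11/252 + 9*I*sqrt(3) ≈ -0.043651 + 15.588*I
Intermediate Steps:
x(D, C) = 17 + C + D (x(D, C) = (C + D) + 17 = 17 + C + D)
P(r, Z) = I*sqrt(3) (P(r, Z) = sqrt(6 - 9) = sqrt(-3) = I*sqrt(3))
N(o, v) = (6 + v)*(o + v) (N(o, v) = (o + v)*(6 + v) = (6 + v)*(o + v))
-27/P(1, -7) + x(-20, -8)/N(10, 8) = -27*(-I*sqrt(3)/3) + (17 - 8 - 20)/(8**2 + 6*10 + 6*8 + 10*8) = -(-9)*I*sqrt(3) - 11/(64 + 60 + 48 + 80) = 9*I*sqrt(3) - 11/252 = -11/252 + 9*I*sqrt(3)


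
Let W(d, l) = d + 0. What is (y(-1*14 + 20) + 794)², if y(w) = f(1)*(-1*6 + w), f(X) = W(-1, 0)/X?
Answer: 630436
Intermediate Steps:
W(d, l) = d
f(X) = -1/X
y(w) = 6 - w (y(w) = (-1/1)*(-1*6 + w) = (-1*1)*(-6 + w) = -(-6 + w) = 6 - w)
(y(-1*14 + 20) + 794)² = ((6 - (-1*14 + 20)) + 794)² = ((6 - (-14 + 20)) + 794)² = ((6 - 1*6) + 794)² = ((6 - 6) + 794)² = (0 + 794)² = 794² = 630436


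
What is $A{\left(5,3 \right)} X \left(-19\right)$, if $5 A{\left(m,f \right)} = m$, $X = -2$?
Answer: $38$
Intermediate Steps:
$A{\left(m,f \right)} = \frac{m}{5}$
$A{\left(5,3 \right)} X \left(-19\right) = \frac{1}{5} \cdot 5 \left(-2\right) \left(-19\right) = 1 \left(-2\right) \left(-19\right) = \left(-2\right) \left(-19\right) = 38$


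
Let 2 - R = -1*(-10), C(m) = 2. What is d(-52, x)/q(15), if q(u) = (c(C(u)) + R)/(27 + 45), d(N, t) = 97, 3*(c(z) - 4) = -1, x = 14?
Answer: -20952/13 ≈ -1611.7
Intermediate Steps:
c(z) = 11/3 (c(z) = 4 + (⅓)*(-1) = 4 - ⅓ = 11/3)
R = -8 (R = 2 - (-1)*(-10) = 2 - 1*10 = 2 - 10 = -8)
q(u) = -13/216 (q(u) = (11/3 - 8)/(27 + 45) = -13/3/72 = -13/3*1/72 = -13/216)
d(-52, x)/q(15) = 97/(-13/216) = 97*(-216/13) = -20952/13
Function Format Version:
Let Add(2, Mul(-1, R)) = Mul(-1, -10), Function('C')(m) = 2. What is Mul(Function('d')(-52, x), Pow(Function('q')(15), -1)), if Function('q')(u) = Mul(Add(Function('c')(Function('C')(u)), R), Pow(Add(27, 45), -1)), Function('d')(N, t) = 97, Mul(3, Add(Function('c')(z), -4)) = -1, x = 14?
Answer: Rational(-20952, 13) ≈ -1611.7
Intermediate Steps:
Function('c')(z) = Rational(11, 3) (Function('c')(z) = Add(4, Mul(Rational(1, 3), -1)) = Add(4, Rational(-1, 3)) = Rational(11, 3))
R = -8 (R = Add(2, Mul(-1, Mul(-1, -10))) = Add(2, Mul(-1, 10)) = Add(2, -10) = -8)
Function('q')(u) = Rational(-13, 216) (Function('q')(u) = Mul(Add(Rational(11, 3), -8), Pow(Add(27, 45), -1)) = Mul(Rational(-13, 3), Pow(72, -1)) = Mul(Rational(-13, 3), Rational(1, 72)) = Rational(-13, 216))
Mul(Function('d')(-52, x), Pow(Function('q')(15), -1)) = Mul(97, Pow(Rational(-13, 216), -1)) = Mul(97, Rational(-216, 13)) = Rational(-20952, 13)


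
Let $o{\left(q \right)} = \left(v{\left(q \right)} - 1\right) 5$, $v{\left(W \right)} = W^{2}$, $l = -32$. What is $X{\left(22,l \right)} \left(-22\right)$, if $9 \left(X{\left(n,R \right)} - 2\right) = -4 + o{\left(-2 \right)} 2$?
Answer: $- \frac{968}{9} \approx -107.56$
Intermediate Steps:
$o{\left(q \right)} = -5 + 5 q^{2}$ ($o{\left(q \right)} = \left(q^{2} - 1\right) 5 = \left(-1 + q^{2}\right) 5 = -5 + 5 q^{2}$)
$X{\left(n,R \right)} = \frac{44}{9}$ ($X{\left(n,R \right)} = 2 + \frac{-4 + \left(-5 + 5 \left(-2\right)^{2}\right) 2}{9} = 2 + \frac{-4 + \left(-5 + 5 \cdot 4\right) 2}{9} = 2 + \frac{-4 + \left(-5 + 20\right) 2}{9} = 2 + \frac{-4 + 15 \cdot 2}{9} = 2 + \frac{-4 + 30}{9} = 2 + \frac{1}{9} \cdot 26 = 2 + \frac{26}{9} = \frac{44}{9}$)
$X{\left(22,l \right)} \left(-22\right) = \frac{44}{9} \left(-22\right) = - \frac{968}{9}$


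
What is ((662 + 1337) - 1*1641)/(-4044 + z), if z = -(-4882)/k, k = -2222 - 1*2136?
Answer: -780082/8814317 ≈ -0.088502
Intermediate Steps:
k = -4358 (k = -2222 - 2136 = -4358)
z = -2441/2179 (z = -(-4882)/(-4358) = -(-4882)*(-1)/4358 = -1*2441/2179 = -2441/2179 ≈ -1.1202)
((662 + 1337) - 1*1641)/(-4044 + z) = ((662 + 1337) - 1*1641)/(-4044 - 2441/2179) = (1999 - 1641)/(-8814317/2179) = 358*(-2179/8814317) = -780082/8814317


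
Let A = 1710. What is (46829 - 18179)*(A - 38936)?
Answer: -1066524900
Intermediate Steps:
(46829 - 18179)*(A - 38936) = (46829 - 18179)*(1710 - 38936) = 28650*(-37226) = -1066524900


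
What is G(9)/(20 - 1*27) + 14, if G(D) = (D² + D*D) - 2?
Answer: -62/7 ≈ -8.8571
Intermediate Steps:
G(D) = -2 + 2*D² (G(D) = (D² + D²) - 2 = 2*D² - 2 = -2 + 2*D²)
G(9)/(20 - 1*27) + 14 = (-2 + 2*9²)/(20 - 1*27) + 14 = (-2 + 2*81)/(20 - 27) + 14 = (-2 + 162)/(-7) + 14 = -⅐*160 + 14 = -160/7 + 14 = -62/7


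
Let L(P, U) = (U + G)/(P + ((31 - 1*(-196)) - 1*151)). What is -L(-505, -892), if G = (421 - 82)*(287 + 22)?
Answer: 103859/429 ≈ 242.10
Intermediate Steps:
G = 104751 (G = 339*309 = 104751)
L(P, U) = (104751 + U)/(76 + P) (L(P, U) = (U + 104751)/(P + ((31 - 1*(-196)) - 1*151)) = (104751 + U)/(P + ((31 + 196) - 151)) = (104751 + U)/(P + (227 - 151)) = (104751 + U)/(P + 76) = (104751 + U)/(76 + P))
-L(-505, -892) = -(104751 - 892)/(76 - 505) = -103859/(-429) = -(-1)*103859/429 = -1*(-103859/429) = 103859/429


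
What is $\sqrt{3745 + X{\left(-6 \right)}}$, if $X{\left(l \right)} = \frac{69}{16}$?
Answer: $\frac{\sqrt{59989}}{4} \approx 61.232$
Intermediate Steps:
$X{\left(l \right)} = \frac{69}{16}$ ($X{\left(l \right)} = 69 \cdot \frac{1}{16} = \frac{69}{16}$)
$\sqrt{3745 + X{\left(-6 \right)}} = \sqrt{3745 + \frac{69}{16}} = \sqrt{\frac{59989}{16}} = \frac{\sqrt{59989}}{4}$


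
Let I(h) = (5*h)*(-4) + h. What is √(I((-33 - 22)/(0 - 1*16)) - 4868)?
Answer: I*√78933/4 ≈ 70.238*I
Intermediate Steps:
I(h) = -19*h (I(h) = -20*h + h = -19*h)
√(I((-33 - 22)/(0 - 1*16)) - 4868) = √(-19*(-33 - 22)/(0 - 1*16) - 4868) = √(-(-1045)/(0 - 16) - 4868) = √(-(-1045)/(-16) - 4868) = √(-(-1045)*(-1)/16 - 4868) = √(-19*55/16 - 4868) = √(-1045/16 - 4868) = √(-78933/16) = I*√78933/4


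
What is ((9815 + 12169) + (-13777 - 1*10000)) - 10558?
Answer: -12351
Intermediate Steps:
((9815 + 12169) + (-13777 - 1*10000)) - 10558 = (21984 + (-13777 - 10000)) - 10558 = (21984 - 23777) - 10558 = -1793 - 10558 = -12351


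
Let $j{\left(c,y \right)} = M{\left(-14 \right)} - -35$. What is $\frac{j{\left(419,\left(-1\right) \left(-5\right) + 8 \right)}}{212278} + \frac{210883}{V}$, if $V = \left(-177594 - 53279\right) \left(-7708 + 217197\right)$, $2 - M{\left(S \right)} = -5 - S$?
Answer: $\frac{654732043821}{5133450297273683} \approx 0.00012754$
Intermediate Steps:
$M{\left(S \right)} = 7 + S$ ($M{\left(S \right)} = 2 - \left(-5 - S\right) = 2 + \left(5 + S\right) = 7 + S$)
$V = -48365353897$ ($V = \left(-230873\right) 209489 = -48365353897$)
$j{\left(c,y \right)} = 28$ ($j{\left(c,y \right)} = \left(7 - 14\right) - -35 = -7 + 35 = 28$)
$\frac{j{\left(419,\left(-1\right) \left(-5\right) + 8 \right)}}{212278} + \frac{210883}{V} = \frac{28}{212278} + \frac{210883}{-48365353897} = 28 \cdot \frac{1}{212278} + 210883 \left(- \frac{1}{48365353897}\right) = \frac{14}{106139} - \frac{210883}{48365353897} = \frac{654732043821}{5133450297273683}$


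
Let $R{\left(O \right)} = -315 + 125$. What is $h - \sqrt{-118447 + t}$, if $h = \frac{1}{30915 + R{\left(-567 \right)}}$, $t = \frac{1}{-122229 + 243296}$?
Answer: $\frac{1}{30725} - \frac{2 i \sqrt{434025889561379}}{121067} \approx 3.2547 \cdot 10^{-5} - 344.16 i$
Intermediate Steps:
$t = \frac{1}{121067} \approx 8.2599 \cdot 10^{-6}$
$R{\left(O \right)} = -190$
$h = \frac{1}{30725}$ ($h = \frac{1}{30915 - 190} = \frac{1}{30725} \approx 3.2547 \cdot 10^{-5}$)
$h - \sqrt{-118447 + t} = \frac{1}{30725} - \sqrt{-118447 + \frac{1}{121067}} = \frac{1}{30725} - \sqrt{- \frac{14340022948}{121067}} = \frac{1}{30725} - \frac{2 i \sqrt{434025889561379}}{121067}$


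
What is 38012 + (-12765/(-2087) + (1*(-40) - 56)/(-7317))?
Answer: 193519616935/5090193 ≈ 38018.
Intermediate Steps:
38012 + (-12765/(-2087) + (1*(-40) - 56)/(-7317)) = 38012 + (-12765*(-1/2087) + (-40 - 56)*(-1/7317)) = 38012 + (12765/2087 - 96*(-1/7317)) = 38012 + (12765/2087 + 32/2439) = 38012 + 31200619/5090193 = 193519616935/5090193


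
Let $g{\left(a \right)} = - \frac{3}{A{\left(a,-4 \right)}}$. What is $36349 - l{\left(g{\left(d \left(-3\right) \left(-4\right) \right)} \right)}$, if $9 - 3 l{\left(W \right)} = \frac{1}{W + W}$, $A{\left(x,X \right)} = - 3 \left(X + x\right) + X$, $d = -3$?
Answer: $\frac{327056}{9} \approx 36340.0$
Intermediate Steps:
$A{\left(x,X \right)} = - 3 x - 2 X$ ($A{\left(x,X \right)} = \left(- 3 X - 3 x\right) + X = - 3 x - 2 X$)
$g{\left(a \right)} = - \frac{3}{8 - 3 a}$ ($g{\left(a \right)} = - \frac{3}{- 3 a - -8} = - \frac{3}{- 3 a + 8} = - \frac{3}{8 - 3 a}$)
$l{\left(W \right)} = 3 - \frac{1}{6 W}$ ($l{\left(W \right)} = 3 - \frac{1}{3 \left(W + W\right)} = 3 - \frac{1}{3 \cdot 2 W} = 3 - \frac{\frac{1}{2} \frac{1}{W}}{3} = 3 - \frac{1}{6 W}$)
$36349 - l{\left(g{\left(d \left(-3\right) \left(-4\right) \right)} \right)} = 36349 - \left(3 - \frac{1}{6 \frac{3}{-8 + 3 \left(-3\right) \left(-3\right) \left(-4\right)}}\right) = 36349 - \left(3 - \frac{1}{6 \frac{3}{-8 + 3 \cdot 9 \left(-4\right)}}\right) = 36349 - \left(3 - \frac{1}{6 \frac{3}{-8 + 3 \left(-36\right)}}\right) = 36349 - \left(3 - \frac{1}{6 \frac{3}{-8 - 108}}\right) = 36349 - \left(3 - \frac{1}{6 \frac{3}{-116}}\right) = 36349 - \left(3 - \frac{1}{6 \cdot 3 \left(- \frac{1}{116}\right)}\right) = 36349 - \left(3 - \frac{1}{6 \left(- \frac{3}{116}\right)}\right) = 36349 - \left(3 - - \frac{58}{9}\right) = 36349 - \left(3 + \frac{58}{9}\right) = 36349 - \frac{85}{9} = \frac{327056}{9}$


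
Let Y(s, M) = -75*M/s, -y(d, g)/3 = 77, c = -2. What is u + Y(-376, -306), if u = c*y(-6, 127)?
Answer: 75381/188 ≈ 400.96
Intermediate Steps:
y(d, g) = -231 (y(d, g) = -3*77 = -231)
Y(s, M) = -75*M/s
u = 462 (u = -2*(-231) = 462)
u + Y(-376, -306) = 462 - 75*(-306)/(-376) = 462 - 75*(-306)*(-1/376) = 462 - 11475/188 = 75381/188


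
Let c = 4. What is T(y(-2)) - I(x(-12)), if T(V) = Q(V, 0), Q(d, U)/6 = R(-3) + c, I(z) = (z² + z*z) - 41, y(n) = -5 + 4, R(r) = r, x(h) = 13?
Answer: -291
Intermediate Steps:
y(n) = -1
I(z) = -41 + 2*z² (I(z) = (z² + z²) - 41 = 2*z² - 41 = -41 + 2*z²)
Q(d, U) = 6 (Q(d, U) = 6*(-3 + 4) = 6*1 = 6)
T(V) = 6
T(y(-2)) - I(x(-12)) = 6 - (-41 + 2*13²) = 6 - (-41 + 2*169) = 6 - (-41 + 338) = 6 - 1*297 = 6 - 297 = -291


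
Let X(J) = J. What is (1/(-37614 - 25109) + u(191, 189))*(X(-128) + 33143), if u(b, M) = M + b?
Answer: 786903908085/62723 ≈ 1.2546e+7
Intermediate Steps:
(1/(-37614 - 25109) + u(191, 189))*(X(-128) + 33143) = (1/(-37614 - 25109) + (189 + 191))*(-128 + 33143) = (1/(-62723) + 380)*33015 = (-1/62723 + 380)*33015 = (23834739/62723)*33015 = 786903908085/62723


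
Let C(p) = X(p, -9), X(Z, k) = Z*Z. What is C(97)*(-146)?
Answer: -1373714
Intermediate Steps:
X(Z, k) = Z²
C(p) = p²
C(97)*(-146) = 97²*(-146) = 9409*(-146) = -1373714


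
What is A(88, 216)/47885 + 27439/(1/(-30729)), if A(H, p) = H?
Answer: -40375340589347/47885 ≈ -8.4317e+8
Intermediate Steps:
A(88, 216)/47885 + 27439/(1/(-30729)) = 88/47885 + 27439/(1/(-30729)) = 88*(1/47885) + 27439/(-1/30729) = 88/47885 + 27439*(-30729) = 88/47885 - 843173031 = -40375340589347/47885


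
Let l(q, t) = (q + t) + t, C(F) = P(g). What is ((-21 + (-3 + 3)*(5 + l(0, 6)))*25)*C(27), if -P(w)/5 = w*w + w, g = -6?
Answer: 78750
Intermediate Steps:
P(w) = -5*w - 5*w² (P(w) = -5*(w*w + w) = -5*(w² + w) = -5*(w + w²) = -5*w - 5*w²)
C(F) = -150 (C(F) = -5*(-6)*(1 - 6) = -5*(-6)*(-5) = -150)
l(q, t) = q + 2*t
((-21 + (-3 + 3)*(5 + l(0, 6)))*25)*C(27) = ((-21 + (-3 + 3)*(5 + (0 + 2*6)))*25)*(-150) = ((-21 + 0*(5 + (0 + 12)))*25)*(-150) = ((-21 + 0*(5 + 12))*25)*(-150) = ((-21 + 0*17)*25)*(-150) = ((-21 + 0)*25)*(-150) = -21*25*(-150) = -525*(-150) = 78750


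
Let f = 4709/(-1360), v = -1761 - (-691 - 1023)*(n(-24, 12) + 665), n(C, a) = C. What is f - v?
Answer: -87753317/80 ≈ -1.0969e+6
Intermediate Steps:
v = 1096913 (v = -1761 - (-691 - 1023)*(-24 + 665) = -1761 - (-1714)*641 = -1761 - 1*(-1098674) = -1761 + 1098674 = 1096913)
f = -277/80 (f = 4709*(-1/1360) = -277/80 ≈ -3.4625)
f - v = -277/80 - 1*1096913 = -277/80 - 1096913 = -87753317/80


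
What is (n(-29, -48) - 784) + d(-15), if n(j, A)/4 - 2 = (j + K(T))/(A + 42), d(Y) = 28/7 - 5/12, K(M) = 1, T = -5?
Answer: -3015/4 ≈ -753.75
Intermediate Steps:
d(Y) = 43/12 (d(Y) = 28*(⅐) - 5*1/12 = 4 - 5/12 = 43/12)
n(j, A) = 8 + 4*(1 + j)/(42 + A) (n(j, A) = 8 + 4*((j + 1)/(A + 42)) = 8 + 4*((1 + j)/(42 + A)) = 8 + 4*(1 + j)/(42 + A))
(n(-29, -48) - 784) + d(-15) = (4*(85 - 29 + 2*(-48))/(42 - 48) - 784) + 43/12 = (4*(85 - 29 - 96)/(-6) - 784) + 43/12 = (4*(-⅙)*(-40) - 784) + 43/12 = (80/3 - 784) + 43/12 = -2272/3 + 43/12 = -3015/4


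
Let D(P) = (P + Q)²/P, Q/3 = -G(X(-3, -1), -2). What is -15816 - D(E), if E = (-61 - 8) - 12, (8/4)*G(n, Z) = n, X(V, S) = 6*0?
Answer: -15735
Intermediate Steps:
X(V, S) = 0
G(n, Z) = n/2
Q = 0 (Q = 3*(-0/2) = 3*(-1*0) = 3*0 = 0)
E = -81 (E = -69 - 12 = -81)
D(P) = P (D(P) = (P + 0)²/P = P²/P = P)
-15816 - D(E) = -15816 - 1*(-81) = -15816 + 81 = -15735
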